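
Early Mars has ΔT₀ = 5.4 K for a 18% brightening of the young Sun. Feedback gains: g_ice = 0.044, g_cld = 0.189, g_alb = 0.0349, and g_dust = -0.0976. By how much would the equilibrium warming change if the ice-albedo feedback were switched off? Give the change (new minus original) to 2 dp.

Original: g = 0.1703, ΔT = 5.4/(1−0.1703) = 6.5084 K.
Without ice-albedo: g' = 0.1263, ΔT' = 5.4/(1−0.1263) = 6.1806 K.
Change = 6.1806 − 6.5084 = -0.33 K.

-0.33 K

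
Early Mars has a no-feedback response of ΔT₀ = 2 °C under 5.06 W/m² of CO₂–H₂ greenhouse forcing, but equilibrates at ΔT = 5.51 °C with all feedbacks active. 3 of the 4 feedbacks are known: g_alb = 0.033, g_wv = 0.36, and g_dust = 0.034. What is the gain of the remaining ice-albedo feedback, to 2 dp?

0.21

Amplification A = ΔT/ΔT₀ = 5.51/2 = 2.755.
Total gain g = 1 − 1/A = 1 − 1/2.755 = 0.637.
Known gains sum to 0.033 + 0.36 + 0.034 = 0.427.
g_ice = 0.637 − 0.427 = 0.21.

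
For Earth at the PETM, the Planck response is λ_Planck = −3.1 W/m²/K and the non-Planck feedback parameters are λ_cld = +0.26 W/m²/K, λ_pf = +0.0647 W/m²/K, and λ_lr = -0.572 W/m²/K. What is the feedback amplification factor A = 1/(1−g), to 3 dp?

Convert to gains: g_cld = 0.26/3.1 = 0.08387; g_pf = 0.0647/3.1 = 0.02087; g_lr = -0.572/3.1 = -0.1845.
Total gain g = -0.07976.
A = 1/(1 + 0.07976) = 0.926.

0.926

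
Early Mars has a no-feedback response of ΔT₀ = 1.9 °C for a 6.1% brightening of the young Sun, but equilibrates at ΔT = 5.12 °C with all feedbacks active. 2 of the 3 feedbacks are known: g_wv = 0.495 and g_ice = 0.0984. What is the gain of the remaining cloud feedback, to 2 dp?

0.04

Amplification A = ΔT/ΔT₀ = 5.12/1.9 = 2.695.
Total gain g = 1 − 1/A = 1 − 1/2.695 = 0.6289.
Known gains sum to 0.495 + 0.0984 = 0.5934.
g_cld = 0.6289 − 0.5934 = 0.04.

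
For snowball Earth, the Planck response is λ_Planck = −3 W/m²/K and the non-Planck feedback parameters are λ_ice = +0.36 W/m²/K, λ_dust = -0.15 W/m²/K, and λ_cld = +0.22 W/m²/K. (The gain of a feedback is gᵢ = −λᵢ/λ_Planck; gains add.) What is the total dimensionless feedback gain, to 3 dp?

Convert to gains: g_ice = 0.36/3 = 0.12; g_dust = -0.15/3 = -0.05; g_cld = 0.22/3 = 0.07333.
Total gain g = 0.14333.

0.143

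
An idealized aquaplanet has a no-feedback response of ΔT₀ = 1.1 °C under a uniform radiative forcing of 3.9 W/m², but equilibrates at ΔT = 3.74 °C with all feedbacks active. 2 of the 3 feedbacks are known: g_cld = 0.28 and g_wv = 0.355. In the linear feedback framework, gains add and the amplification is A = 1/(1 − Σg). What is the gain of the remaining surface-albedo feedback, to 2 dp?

0.07

Amplification A = ΔT/ΔT₀ = 3.74/1.1 = 3.4.
Total gain g = 1 − 1/A = 1 − 1/3.4 = 0.7059.
Known gains sum to 0.28 + 0.355 = 0.635.
g_alb = 0.7059 − 0.635 = 0.07.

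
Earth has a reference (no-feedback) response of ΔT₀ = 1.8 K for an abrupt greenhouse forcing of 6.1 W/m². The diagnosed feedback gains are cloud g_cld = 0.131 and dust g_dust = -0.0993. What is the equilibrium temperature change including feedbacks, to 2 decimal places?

Total gain g = 0.131 − 0.0993 = 0.0317.
Amplification A = 1/(1 − 0.0317) = 1.033.
ΔT = 1.8 × 1.033 = 1.86 K.

1.86 K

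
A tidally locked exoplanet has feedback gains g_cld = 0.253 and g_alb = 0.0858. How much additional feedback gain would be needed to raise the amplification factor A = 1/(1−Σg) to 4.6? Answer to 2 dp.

Current total gain = 0.3388.
Target gain for A = 4.6: g* = 1 − 1/4.6 = 0.7826.
Additional gain needed = 0.7826 − 0.3388 = 0.44.

0.44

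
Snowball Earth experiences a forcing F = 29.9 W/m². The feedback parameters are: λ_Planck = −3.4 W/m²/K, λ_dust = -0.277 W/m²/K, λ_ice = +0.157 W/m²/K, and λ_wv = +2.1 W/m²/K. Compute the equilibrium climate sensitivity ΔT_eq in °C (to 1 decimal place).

Net feedback parameter λ = (−3.4) + (-0.277) + (+0.157) + (+2.1) = -1.42 W/m²/K.
ΔT = −F/λ = −29.9/(-1.42) = 21.1 °C.

21.1 °C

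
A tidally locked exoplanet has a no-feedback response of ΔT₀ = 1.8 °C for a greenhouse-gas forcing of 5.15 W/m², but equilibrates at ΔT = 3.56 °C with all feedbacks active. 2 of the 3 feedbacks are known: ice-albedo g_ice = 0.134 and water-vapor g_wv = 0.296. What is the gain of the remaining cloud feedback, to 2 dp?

Amplification A = ΔT/ΔT₀ = 3.56/1.8 = 1.978.
Total gain g = 1 − 1/A = 1 − 1/1.978 = 0.4944.
Known gains sum to 0.134 + 0.296 = 0.43.
g_cld = 0.4944 − 0.43 = 0.06.

0.06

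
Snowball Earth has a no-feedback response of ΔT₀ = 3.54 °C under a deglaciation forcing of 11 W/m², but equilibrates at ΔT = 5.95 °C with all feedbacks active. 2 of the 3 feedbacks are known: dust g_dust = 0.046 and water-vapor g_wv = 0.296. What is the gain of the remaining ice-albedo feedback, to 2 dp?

0.06

Amplification A = ΔT/ΔT₀ = 5.95/3.54 = 1.681.
Total gain g = 1 − 1/A = 1 − 1/1.681 = 0.4051.
Known gains sum to 0.046 + 0.296 = 0.342.
g_ice = 0.4051 − 0.342 = 0.06.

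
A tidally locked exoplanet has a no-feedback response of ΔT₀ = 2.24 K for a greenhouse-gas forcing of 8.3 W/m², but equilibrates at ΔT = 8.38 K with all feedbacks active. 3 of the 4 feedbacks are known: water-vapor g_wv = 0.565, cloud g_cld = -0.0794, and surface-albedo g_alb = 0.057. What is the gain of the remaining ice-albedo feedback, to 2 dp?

0.19

Amplification A = ΔT/ΔT₀ = 8.38/2.24 = 3.741.
Total gain g = 1 − 1/A = 1 − 1/3.741 = 0.7327.
Known gains sum to 0.565 − 0.0794 + 0.057 = 0.5426.
g_ice = 0.7327 − 0.5426 = 0.19.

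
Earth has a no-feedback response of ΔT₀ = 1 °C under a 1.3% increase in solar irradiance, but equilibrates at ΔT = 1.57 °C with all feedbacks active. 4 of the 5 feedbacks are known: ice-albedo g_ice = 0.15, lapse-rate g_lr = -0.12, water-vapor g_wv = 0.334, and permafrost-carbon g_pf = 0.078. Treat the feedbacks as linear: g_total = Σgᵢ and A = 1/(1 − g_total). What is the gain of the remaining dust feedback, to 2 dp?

-0.08

Amplification A = ΔT/ΔT₀ = 1.57/1 = 1.57.
Total gain g = 1 − 1/A = 1 − 1/1.57 = 0.3631.
Known gains sum to 0.15 − 0.12 + 0.334 + 0.078 = 0.442.
g_dust = 0.3631 − 0.442 = -0.08.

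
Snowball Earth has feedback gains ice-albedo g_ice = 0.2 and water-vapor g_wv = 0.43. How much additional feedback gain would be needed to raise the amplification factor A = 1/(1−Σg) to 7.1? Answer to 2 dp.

0.23

Current total gain = 0.63.
Target gain for A = 7.1: g* = 1 − 1/7.1 = 0.8592.
Additional gain needed = 0.8592 − 0.63 = 0.23.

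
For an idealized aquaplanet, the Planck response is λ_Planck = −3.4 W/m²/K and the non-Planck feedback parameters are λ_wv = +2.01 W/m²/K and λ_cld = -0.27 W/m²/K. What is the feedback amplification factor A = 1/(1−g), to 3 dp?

2.048

Convert to gains: g_wv = 2.01/3.4 = 0.5912; g_cld = -0.27/3.4 = -0.07941.
Total gain g = 0.51179.
A = 1/(1 − 0.51179) = 2.048.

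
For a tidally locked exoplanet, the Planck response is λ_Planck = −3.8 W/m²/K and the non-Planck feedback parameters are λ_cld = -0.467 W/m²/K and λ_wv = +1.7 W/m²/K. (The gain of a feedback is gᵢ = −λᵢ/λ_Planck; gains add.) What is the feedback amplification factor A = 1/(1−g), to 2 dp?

Convert to gains: g_cld = -0.467/3.8 = -0.1229; g_wv = 1.7/3.8 = 0.4474.
Total gain g = 0.3245.
A = 1/(1 − 0.3245) = 1.48.

1.48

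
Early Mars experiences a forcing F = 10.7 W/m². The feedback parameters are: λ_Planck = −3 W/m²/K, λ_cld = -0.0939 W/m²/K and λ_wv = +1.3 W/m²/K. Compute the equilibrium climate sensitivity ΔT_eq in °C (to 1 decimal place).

Net feedback parameter λ = (−3) + (-0.0939) + (+1.3) = -1.7939 W/m²/K.
ΔT = −F/λ = −10.7/(-1.7939) = 6.0 °C.

6.0 °C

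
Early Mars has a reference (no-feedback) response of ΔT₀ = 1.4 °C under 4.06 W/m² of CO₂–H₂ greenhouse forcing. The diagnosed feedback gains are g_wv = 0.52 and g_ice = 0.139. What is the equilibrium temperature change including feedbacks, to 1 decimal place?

Total gain g = 0.52 + 0.139 = 0.659.
Amplification A = 1/(1 − 0.659) = 2.933.
ΔT = 1.4 × 2.933 = 4.1 °C.

4.1 °C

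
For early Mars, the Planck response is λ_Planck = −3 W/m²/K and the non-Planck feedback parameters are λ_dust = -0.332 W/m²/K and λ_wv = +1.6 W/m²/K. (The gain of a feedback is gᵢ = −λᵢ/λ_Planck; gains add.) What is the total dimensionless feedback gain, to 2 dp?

0.42

Convert to gains: g_dust = -0.332/3 = -0.1107; g_wv = 1.6/3 = 0.5333.
Total gain g = 0.4226.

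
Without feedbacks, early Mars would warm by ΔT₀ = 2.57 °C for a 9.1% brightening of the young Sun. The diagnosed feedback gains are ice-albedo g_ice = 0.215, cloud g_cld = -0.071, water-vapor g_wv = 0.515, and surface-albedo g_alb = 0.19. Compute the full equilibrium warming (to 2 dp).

17.02 °C

Total gain g = 0.215 − 0.071 + 0.515 + 0.19 = 0.849.
Amplification A = 1/(1 − 0.849) = 6.623.
ΔT = 2.57 × 6.623 = 17.02 °C.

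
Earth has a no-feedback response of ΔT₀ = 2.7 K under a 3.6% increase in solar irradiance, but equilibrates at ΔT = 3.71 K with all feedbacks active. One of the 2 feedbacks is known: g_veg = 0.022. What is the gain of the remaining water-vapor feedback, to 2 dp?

Amplification A = ΔT/ΔT₀ = 3.71/2.7 = 1.374.
Total gain g = 1 − 1/A = 1 − 1/1.374 = 0.2722.
The known gain is 0.022.
g_wv = 0.2722 − 0.022 = 0.25.

0.25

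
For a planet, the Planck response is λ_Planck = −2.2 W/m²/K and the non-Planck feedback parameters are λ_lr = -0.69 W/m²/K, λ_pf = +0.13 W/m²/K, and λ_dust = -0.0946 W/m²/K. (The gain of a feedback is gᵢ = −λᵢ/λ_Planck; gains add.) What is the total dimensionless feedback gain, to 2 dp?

-0.30

Convert to gains: g_lr = -0.69/2.2 = -0.3136; g_pf = 0.13/2.2 = 0.05909; g_dust = -0.0946/2.2 = -0.043.
Total gain g = -0.29751.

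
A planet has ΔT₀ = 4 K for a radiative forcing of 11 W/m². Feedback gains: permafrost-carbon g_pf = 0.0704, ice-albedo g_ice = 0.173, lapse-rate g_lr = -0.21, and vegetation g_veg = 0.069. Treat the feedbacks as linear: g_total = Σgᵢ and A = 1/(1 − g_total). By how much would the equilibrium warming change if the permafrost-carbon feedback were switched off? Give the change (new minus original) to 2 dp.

-0.32 K

Original: g = 0.1024, ΔT = 4/(1−0.1024) = 4.4563 K.
Without permafrost-carbon: g' = 0.032, ΔT' = 4/(1−0.032) = 4.1322 K.
Change = 4.1322 − 4.4563 = -0.32 K.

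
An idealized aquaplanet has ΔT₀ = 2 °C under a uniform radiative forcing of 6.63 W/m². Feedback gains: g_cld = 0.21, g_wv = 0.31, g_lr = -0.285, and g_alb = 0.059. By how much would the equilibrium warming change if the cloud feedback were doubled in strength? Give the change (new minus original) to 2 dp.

1.20 °C

Original: g = 0.294, ΔT = 2/(1−0.294) = 2.8329 °C.
With doubled cloud: g' = 0.504, ΔT' = 2/(1−0.504) = 4.0323 °C.
Change = 4.0323 − 2.8329 = 1.20 °C.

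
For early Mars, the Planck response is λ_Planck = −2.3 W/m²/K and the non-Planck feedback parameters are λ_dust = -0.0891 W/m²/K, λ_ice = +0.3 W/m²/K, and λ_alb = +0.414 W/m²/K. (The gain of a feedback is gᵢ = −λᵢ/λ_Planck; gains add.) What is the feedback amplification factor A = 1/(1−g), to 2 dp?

Convert to gains: g_dust = -0.0891/2.3 = -0.03874; g_ice = 0.3/2.3 = 0.1304; g_alb = 0.414/2.3 = 0.18.
Total gain g = 0.27166.
A = 1/(1 − 0.27166) = 1.37.

1.37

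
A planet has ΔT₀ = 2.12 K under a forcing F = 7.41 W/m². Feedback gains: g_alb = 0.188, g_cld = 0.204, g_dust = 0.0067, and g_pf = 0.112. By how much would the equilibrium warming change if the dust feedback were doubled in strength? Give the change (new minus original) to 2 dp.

Original: g = 0.5107, ΔT = 2.12/(1−0.5107) = 4.3327 K.
With doubled dust: g' = 0.5174, ΔT' = 2.12/(1−0.5174) = 4.3929 K.
Change = 4.3929 − 4.3327 = 0.06 K.

0.06 K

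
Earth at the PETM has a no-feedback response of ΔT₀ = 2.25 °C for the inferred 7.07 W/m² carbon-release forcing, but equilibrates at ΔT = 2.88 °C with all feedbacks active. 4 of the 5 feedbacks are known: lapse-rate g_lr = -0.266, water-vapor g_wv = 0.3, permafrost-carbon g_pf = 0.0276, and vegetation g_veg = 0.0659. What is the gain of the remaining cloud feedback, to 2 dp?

0.09

Amplification A = ΔT/ΔT₀ = 2.88/2.25 = 1.28.
Total gain g = 1 − 1/A = 1 − 1/1.28 = 0.2188.
Known gains sum to -0.266 + 0.3 + 0.0276 + 0.0659 = 0.1275.
g_cld = 0.2188 − 0.1275 = 0.09.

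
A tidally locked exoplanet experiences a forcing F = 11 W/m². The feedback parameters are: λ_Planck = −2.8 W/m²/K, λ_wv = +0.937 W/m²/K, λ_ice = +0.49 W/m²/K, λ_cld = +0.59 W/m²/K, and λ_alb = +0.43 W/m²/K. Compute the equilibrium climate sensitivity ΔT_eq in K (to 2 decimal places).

Net feedback parameter λ = (−2.8) + (+0.937) + (+0.49) + (+0.59) + (+0.43) = -0.353 W/m²/K.
ΔT = −F/λ = −11/(-0.353) = 31.16 K.

31.16 K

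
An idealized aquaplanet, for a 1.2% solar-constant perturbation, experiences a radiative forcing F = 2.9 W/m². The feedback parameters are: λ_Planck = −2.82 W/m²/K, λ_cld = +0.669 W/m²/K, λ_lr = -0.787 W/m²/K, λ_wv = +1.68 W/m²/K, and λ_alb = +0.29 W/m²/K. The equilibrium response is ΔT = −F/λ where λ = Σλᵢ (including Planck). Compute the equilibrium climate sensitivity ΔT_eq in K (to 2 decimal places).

Net feedback parameter λ = (−2.82) + (+0.669) + (-0.787) + (+1.68) + (+0.29) = -0.968 W/m²/K.
ΔT = −F/λ = −2.9/(-0.968) = 3.00 K.

3.00 K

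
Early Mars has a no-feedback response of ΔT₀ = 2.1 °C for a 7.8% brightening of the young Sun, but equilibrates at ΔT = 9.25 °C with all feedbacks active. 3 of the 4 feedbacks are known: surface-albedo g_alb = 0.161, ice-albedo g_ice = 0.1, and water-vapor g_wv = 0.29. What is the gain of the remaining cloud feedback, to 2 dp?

0.22

Amplification A = ΔT/ΔT₀ = 9.25/2.1 = 4.405.
Total gain g = 1 − 1/A = 1 − 1/4.405 = 0.773.
Known gains sum to 0.161 + 0.1 + 0.29 = 0.551.
g_cld = 0.773 − 0.551 = 0.22.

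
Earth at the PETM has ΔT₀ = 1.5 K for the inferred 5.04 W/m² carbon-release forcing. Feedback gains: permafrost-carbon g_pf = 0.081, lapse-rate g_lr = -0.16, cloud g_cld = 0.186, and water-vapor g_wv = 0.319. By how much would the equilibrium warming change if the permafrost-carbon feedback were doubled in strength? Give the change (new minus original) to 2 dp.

Original: g = 0.426, ΔT = 1.5/(1−0.426) = 2.6132 K.
With doubled permafrost-carbon: g' = 0.507, ΔT' = 1.5/(1−0.507) = 3.0426 K.
Change = 3.0426 − 2.6132 = 0.43 K.

0.43 K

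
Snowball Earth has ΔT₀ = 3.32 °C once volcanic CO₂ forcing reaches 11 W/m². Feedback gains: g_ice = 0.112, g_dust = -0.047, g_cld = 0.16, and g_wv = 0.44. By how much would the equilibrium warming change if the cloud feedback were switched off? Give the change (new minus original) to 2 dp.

Original: g = 0.665, ΔT = 3.32/(1−0.665) = 9.9104 °C.
Without cloud: g' = 0.505, ΔT' = 3.32/(1−0.505) = 6.7071 °C.
Change = 6.7071 − 9.9104 = -3.20 °C.

-3.20 °C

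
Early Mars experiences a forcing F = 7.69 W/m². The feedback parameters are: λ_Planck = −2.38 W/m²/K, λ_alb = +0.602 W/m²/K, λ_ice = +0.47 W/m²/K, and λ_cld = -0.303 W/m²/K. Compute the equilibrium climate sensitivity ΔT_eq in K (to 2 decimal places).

4.77 K

Net feedback parameter λ = (−2.38) + (+0.602) + (+0.47) + (-0.303) = -1.611 W/m²/K.
ΔT = −F/λ = −7.69/(-1.611) = 4.77 K.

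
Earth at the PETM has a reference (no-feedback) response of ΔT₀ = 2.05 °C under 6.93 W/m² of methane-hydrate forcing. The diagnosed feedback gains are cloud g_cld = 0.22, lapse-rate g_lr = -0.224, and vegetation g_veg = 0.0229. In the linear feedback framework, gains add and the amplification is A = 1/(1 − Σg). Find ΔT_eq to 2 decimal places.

2.09 °C

Total gain g = 0.22 − 0.224 + 0.0229 = 0.0189.
Amplification A = 1/(1 − 0.0189) = 1.019.
ΔT = 2.05 × 1.019 = 2.09 °C.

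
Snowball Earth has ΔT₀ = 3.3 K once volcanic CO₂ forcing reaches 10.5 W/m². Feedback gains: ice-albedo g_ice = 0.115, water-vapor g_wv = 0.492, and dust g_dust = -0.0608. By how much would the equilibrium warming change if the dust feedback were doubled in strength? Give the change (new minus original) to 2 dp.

Original: g = 0.5462, ΔT = 3.3/(1−0.5462) = 7.2719 K.
With doubled dust: g' = 0.4854, ΔT' = 3.3/(1−0.4854) = 6.4127 K.
Change = 6.4127 − 7.2719 = -0.86 K.

-0.86 K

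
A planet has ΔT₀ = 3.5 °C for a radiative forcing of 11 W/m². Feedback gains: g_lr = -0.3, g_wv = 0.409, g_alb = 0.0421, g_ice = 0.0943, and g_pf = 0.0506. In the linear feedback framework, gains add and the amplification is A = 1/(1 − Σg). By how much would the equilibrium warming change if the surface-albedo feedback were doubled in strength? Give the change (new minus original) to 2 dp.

0.32 °C

Original: g = 0.296, ΔT = 3.5/(1−0.296) = 4.9716 °C.
With doubled surface-albedo: g' = 0.3381, ΔT' = 3.5/(1−0.3381) = 5.2878 °C.
Change = 5.2878 − 4.9716 = 0.32 °C.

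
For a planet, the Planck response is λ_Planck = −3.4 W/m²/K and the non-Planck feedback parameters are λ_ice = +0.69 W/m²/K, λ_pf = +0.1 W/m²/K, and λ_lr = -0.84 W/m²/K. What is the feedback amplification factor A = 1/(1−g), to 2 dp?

Convert to gains: g_ice = 0.69/3.4 = 0.2029; g_pf = 0.1/3.4 = 0.02941; g_lr = -0.84/3.4 = -0.2471.
Total gain g = -0.01479.
A = 1/(1 + 0.01479) = 0.99.

0.99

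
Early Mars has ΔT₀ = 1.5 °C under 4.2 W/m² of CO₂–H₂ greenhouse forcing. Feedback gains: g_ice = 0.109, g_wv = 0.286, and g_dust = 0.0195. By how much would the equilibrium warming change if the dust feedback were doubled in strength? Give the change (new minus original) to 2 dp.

0.09 °C

Original: g = 0.4145, ΔT = 1.5/(1−0.4145) = 2.5619 °C.
With doubled dust: g' = 0.434, ΔT' = 1.5/(1−0.434) = 2.6502 °C.
Change = 2.6502 − 2.5619 = 0.09 °C.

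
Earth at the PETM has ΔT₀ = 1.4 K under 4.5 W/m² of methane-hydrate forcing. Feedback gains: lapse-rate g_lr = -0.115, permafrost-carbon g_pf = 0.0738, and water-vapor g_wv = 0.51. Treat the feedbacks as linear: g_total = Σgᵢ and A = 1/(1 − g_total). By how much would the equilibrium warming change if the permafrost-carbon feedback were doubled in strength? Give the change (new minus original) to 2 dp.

0.43 K

Original: g = 0.4688, ΔT = 1.4/(1−0.4688) = 2.6355 K.
With doubled permafrost-carbon: g' = 0.5426, ΔT' = 1.4/(1−0.5426) = 3.0608 K.
Change = 3.0608 − 2.6355 = 0.43 K.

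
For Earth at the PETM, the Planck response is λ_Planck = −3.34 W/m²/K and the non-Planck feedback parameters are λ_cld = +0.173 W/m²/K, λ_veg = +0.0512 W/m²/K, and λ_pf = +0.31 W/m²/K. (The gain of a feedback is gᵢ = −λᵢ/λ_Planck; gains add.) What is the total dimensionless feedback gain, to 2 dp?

0.16

Convert to gains: g_cld = 0.173/3.34 = 0.0518; g_veg = 0.0512/3.34 = 0.01533; g_pf = 0.31/3.34 = 0.09281.
Total gain g = 0.15994.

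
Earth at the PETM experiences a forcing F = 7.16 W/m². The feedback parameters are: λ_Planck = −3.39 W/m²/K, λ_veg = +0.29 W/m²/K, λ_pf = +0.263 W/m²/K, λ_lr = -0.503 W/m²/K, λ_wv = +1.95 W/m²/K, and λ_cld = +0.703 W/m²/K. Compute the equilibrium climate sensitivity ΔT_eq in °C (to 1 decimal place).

10.4 °C

Net feedback parameter λ = (−3.39) + (+0.29) + (+0.263) + (-0.503) + (+1.95) + (+0.703) = -0.687 W/m²/K.
ΔT = −F/λ = −7.16/(-0.687) = 10.4 °C.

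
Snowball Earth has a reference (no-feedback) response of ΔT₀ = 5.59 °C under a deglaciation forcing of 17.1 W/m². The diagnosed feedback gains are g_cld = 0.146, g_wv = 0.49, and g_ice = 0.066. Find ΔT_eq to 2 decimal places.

18.76 °C

Total gain g = 0.146 + 0.49 + 0.066 = 0.702.
Amplification A = 1/(1 − 0.702) = 3.356.
ΔT = 5.59 × 3.356 = 18.76 °C.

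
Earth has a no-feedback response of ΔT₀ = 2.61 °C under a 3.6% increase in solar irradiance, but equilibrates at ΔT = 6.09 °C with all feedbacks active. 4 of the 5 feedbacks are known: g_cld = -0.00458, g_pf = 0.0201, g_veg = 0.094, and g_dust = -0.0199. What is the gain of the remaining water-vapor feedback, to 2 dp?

0.48

Amplification A = ΔT/ΔT₀ = 6.09/2.61 = 2.333.
Total gain g = 1 − 1/A = 1 − 1/2.333 = 0.5714.
Known gains sum to -0.00458 + 0.0201 + 0.094 − 0.0199 = 0.08962.
g_wv = 0.5714 − 0.08962 = 0.48.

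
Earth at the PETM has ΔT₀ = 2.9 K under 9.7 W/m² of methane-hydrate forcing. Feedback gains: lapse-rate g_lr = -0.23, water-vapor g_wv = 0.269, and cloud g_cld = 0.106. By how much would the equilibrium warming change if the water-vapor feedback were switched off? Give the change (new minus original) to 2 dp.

Original: g = 0.145, ΔT = 2.9/(1−0.145) = 3.3918 K.
Without water-vapor: g' = -0.124, ΔT' = 2.9/(1+0.124) = 2.5801 K.
Change = 2.5801 − 3.3918 = -0.81 K.

-0.81 K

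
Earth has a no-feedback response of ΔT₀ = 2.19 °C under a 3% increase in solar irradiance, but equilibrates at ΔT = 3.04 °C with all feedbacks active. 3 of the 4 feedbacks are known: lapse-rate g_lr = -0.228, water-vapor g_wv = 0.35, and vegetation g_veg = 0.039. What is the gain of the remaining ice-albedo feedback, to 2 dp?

0.12

Amplification A = ΔT/ΔT₀ = 3.04/2.19 = 1.388.
Total gain g = 1 − 1/A = 1 − 1/1.388 = 0.2795.
Known gains sum to -0.228 + 0.35 + 0.039 = 0.161.
g_ice = 0.2795 − 0.161 = 0.12.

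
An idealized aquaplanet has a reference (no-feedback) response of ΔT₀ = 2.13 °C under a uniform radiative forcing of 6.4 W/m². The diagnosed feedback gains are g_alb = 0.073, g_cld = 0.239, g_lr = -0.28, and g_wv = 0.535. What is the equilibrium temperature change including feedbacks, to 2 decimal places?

Total gain g = 0.073 + 0.239 − 0.28 + 0.535 = 0.567.
Amplification A = 1/(1 − 0.567) = 2.309.
ΔT = 2.13 × 2.309 = 4.92 °C.

4.92 °C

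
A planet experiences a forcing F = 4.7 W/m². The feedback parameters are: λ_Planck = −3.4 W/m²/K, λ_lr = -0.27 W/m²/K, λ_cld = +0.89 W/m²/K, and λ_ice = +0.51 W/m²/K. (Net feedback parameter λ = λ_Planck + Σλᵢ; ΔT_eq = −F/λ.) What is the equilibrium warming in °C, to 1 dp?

2.1 °C

Net feedback parameter λ = (−3.4) + (-0.27) + (+0.89) + (+0.51) = -2.27 W/m²/K.
ΔT = −F/λ = −4.7/(-2.27) = 2.1 °C.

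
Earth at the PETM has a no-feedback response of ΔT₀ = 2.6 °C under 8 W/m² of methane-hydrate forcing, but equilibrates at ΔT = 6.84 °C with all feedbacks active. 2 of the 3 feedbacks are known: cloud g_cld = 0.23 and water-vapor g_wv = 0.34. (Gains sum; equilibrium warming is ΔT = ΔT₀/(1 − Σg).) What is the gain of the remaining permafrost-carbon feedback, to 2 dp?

0.05

Amplification A = ΔT/ΔT₀ = 6.84/2.6 = 2.631.
Total gain g = 1 − 1/A = 1 − 1/2.631 = 0.6199.
Known gains sum to 0.23 + 0.34 = 0.57.
g_pf = 0.6199 − 0.57 = 0.05.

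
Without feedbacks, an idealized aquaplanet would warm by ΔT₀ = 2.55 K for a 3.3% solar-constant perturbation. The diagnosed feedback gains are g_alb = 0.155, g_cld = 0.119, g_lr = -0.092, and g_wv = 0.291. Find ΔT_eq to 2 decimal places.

4.84 K

Total gain g = 0.155 + 0.119 − 0.092 + 0.291 = 0.473.
Amplification A = 1/(1 − 0.473) = 1.898.
ΔT = 2.55 × 1.898 = 4.84 K.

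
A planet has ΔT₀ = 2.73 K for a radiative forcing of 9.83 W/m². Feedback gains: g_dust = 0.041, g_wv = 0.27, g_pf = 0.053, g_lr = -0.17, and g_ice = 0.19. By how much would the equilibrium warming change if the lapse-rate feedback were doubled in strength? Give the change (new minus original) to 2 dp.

Original: g = 0.384, ΔT = 2.73/(1−0.384) = 4.4318 K.
With doubled lapse-rate: g' = 0.214, ΔT' = 2.73/(1−0.214) = 3.4733 K.
Change = 3.4733 − 4.4318 = -0.96 K.

-0.96 K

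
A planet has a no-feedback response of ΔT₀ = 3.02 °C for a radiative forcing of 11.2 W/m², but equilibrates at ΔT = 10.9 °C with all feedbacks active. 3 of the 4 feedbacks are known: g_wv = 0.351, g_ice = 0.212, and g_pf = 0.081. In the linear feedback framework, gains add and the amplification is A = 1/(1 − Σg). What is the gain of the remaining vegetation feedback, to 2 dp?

Amplification A = ΔT/ΔT₀ = 10.9/3.02 = 3.609.
Total gain g = 1 − 1/A = 1 − 1/3.609 = 0.7229.
Known gains sum to 0.351 + 0.212 + 0.081 = 0.644.
g_veg = 0.7229 − 0.644 = 0.08.

0.08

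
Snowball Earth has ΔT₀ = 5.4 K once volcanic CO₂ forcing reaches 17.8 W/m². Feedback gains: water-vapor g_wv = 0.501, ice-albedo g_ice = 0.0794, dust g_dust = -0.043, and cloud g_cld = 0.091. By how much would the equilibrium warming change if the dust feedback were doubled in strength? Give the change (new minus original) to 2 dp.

Original: g = 0.6284, ΔT = 5.4/(1−0.6284) = 14.5318 K.
With doubled dust: g' = 0.5854, ΔT' = 5.4/(1−0.5854) = 13.0246 K.
Change = 13.0246 − 14.5318 = -1.51 K.

-1.51 K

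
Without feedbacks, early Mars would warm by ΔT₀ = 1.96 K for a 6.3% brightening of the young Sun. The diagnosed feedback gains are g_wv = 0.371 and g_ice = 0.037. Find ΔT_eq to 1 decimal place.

3.3 K

Total gain g = 0.371 + 0.037 = 0.408.
Amplification A = 1/(1 − 0.408) = 1.689.
ΔT = 1.96 × 1.689 = 3.3 K.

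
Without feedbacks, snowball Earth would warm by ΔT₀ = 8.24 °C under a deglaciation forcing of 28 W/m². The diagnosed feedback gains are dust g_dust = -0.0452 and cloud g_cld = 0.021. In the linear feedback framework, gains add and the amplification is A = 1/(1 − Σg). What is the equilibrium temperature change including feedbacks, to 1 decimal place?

Total gain g = -0.0452 + 0.021 = -0.0242.
Amplification A = 1/(1 + 0.0242) = 0.9764.
ΔT = 8.24 × 0.9764 = 8.0 °C.

8.0 °C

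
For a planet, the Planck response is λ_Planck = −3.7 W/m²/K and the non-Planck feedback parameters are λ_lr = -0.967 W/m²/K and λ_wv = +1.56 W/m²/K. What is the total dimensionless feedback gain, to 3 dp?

0.160

Convert to gains: g_lr = -0.967/3.7 = -0.2614; g_wv = 1.56/3.7 = 0.4216.
Total gain g = 0.1602.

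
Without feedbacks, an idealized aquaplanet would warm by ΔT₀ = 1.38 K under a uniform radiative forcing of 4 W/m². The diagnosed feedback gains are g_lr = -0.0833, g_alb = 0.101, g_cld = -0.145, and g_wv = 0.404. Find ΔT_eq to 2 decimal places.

1.91 K

Total gain g = -0.0833 + 0.101 − 0.145 + 0.404 = 0.2767.
Amplification A = 1/(1 − 0.2767) = 1.383.
ΔT = 1.38 × 1.383 = 1.91 K.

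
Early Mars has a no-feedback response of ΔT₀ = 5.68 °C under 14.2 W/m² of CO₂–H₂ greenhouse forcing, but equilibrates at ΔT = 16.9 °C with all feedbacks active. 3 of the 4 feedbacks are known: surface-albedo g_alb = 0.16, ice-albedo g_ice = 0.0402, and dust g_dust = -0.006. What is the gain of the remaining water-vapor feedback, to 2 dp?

Amplification A = ΔT/ΔT₀ = 16.9/5.68 = 2.975.
Total gain g = 1 − 1/A = 1 − 1/2.975 = 0.6639.
Known gains sum to 0.16 + 0.0402 − 0.006 = 0.1942.
g_wv = 0.6639 − 0.1942 = 0.47.

0.47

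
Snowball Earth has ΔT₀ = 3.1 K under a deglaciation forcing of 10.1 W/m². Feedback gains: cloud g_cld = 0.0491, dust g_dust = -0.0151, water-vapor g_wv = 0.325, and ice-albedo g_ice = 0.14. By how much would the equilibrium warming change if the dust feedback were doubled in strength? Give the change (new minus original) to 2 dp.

Original: g = 0.499, ΔT = 3.1/(1−0.499) = 6.1876 K.
With doubled dust: g' = 0.4839, ΔT' = 3.1/(1−0.4839) = 6.0066 K.
Change = 6.0066 − 6.1876 = -0.18 K.

-0.18 K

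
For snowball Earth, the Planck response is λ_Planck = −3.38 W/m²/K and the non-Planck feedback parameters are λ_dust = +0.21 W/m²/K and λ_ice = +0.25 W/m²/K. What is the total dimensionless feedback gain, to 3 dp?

0.136

Convert to gains: g_dust = 0.21/3.38 = 0.06213; g_ice = 0.25/3.38 = 0.07396.
Total gain g = 0.13609.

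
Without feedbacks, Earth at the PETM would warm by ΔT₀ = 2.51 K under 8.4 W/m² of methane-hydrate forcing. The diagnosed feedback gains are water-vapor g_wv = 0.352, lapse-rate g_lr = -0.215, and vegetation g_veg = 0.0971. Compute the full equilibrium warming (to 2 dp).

Total gain g = 0.352 − 0.215 + 0.0971 = 0.2341.
Amplification A = 1/(1 − 0.2341) = 1.306.
ΔT = 2.51 × 1.306 = 3.28 K.

3.28 K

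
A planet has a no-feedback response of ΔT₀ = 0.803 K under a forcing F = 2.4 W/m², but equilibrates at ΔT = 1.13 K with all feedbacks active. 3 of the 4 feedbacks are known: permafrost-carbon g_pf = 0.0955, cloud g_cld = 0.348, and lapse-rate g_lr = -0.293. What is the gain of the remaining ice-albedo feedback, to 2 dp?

Amplification A = ΔT/ΔT₀ = 1.13/0.803 = 1.407.
Total gain g = 1 − 1/A = 1 − 1/1.407 = 0.2893.
Known gains sum to 0.0955 + 0.348 − 0.293 = 0.1505.
g_ice = 0.2893 − 0.1505 = 0.14.

0.14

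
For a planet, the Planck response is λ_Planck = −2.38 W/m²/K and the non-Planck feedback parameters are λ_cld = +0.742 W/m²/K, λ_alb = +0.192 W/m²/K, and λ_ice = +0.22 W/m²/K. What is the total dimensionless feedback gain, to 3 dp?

Convert to gains: g_cld = 0.742/2.38 = 0.3118; g_alb = 0.192/2.38 = 0.08067; g_ice = 0.22/2.38 = 0.09244.
Total gain g = 0.48491.

0.485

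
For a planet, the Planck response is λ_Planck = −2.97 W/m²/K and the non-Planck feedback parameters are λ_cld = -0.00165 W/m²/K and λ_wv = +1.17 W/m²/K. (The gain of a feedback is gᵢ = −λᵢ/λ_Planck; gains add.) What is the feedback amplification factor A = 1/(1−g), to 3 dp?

Convert to gains: g_cld = -0.00165/2.97 = -0.000556; g_wv = 1.17/2.97 = 0.3939.
Total gain g = 0.393344.
A = 1/(1 − 0.393344) = 1.648.

1.648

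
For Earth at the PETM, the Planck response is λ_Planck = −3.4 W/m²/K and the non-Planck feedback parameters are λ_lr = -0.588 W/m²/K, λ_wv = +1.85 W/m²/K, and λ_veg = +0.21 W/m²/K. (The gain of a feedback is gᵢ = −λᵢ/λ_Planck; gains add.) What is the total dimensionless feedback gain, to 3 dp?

Convert to gains: g_lr = -0.588/3.4 = -0.1729; g_wv = 1.85/3.4 = 0.5441; g_veg = 0.21/3.4 = 0.06176.
Total gain g = 0.43296.

0.433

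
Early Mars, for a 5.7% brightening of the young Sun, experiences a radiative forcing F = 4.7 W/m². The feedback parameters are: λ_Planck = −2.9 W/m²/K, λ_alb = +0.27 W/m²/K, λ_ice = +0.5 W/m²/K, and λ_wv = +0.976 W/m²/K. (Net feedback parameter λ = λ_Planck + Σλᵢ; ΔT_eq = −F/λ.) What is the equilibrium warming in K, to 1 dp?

Net feedback parameter λ = (−2.9) + (+0.27) + (+0.5) + (+0.976) = -1.154 W/m²/K.
ΔT = −F/λ = −4.7/(-1.154) = 4.1 K.

4.1 K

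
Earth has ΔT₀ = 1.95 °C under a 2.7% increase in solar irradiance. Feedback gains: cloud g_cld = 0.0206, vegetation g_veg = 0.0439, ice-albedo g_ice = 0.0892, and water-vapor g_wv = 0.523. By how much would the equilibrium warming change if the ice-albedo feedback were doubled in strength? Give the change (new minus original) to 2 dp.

Original: g = 0.6767, ΔT = 1.95/(1−0.6767) = 6.0315 °C.
With doubled ice-albedo: g' = 0.7659, ΔT' = 1.95/(1−0.7659) = 8.3298 °C.
Change = 8.3298 − 6.0315 = 2.30 °C.

2.30 °C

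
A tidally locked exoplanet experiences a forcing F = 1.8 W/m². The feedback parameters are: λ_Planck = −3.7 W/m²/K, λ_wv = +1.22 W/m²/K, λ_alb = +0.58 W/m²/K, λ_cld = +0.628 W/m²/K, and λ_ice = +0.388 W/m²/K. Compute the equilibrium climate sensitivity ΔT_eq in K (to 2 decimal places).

2.04 K

Net feedback parameter λ = (−3.7) + (+1.22) + (+0.58) + (+0.628) + (+0.388) = -0.884 W/m²/K.
ΔT = −F/λ = −1.8/(-0.884) = 2.04 K.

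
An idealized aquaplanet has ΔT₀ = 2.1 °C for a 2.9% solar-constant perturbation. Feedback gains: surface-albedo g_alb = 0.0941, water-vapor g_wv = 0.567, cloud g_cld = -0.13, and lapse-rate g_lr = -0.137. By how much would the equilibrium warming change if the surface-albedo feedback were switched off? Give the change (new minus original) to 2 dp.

-0.47 °C

Original: g = 0.3941, ΔT = 2.1/(1−0.3941) = 3.4659 °C.
Without surface-albedo: g' = 0.3, ΔT' = 2.1/(1−0.3) = 3.0000 °C.
Change = 3.0000 − 3.4659 = -0.47 °C.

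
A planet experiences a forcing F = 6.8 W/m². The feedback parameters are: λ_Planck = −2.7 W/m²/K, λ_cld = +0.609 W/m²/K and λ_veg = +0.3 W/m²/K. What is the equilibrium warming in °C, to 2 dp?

3.80 °C

Net feedback parameter λ = (−2.7) + (+0.609) + (+0.3) = -1.791 W/m²/K.
ΔT = −F/λ = −6.8/(-1.791) = 3.80 °C.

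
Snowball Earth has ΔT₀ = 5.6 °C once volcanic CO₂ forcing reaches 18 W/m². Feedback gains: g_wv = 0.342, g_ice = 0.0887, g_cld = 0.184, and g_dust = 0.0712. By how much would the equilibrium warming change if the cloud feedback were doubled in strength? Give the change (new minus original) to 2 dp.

Original: g = 0.6859, ΔT = 5.6/(1−0.6859) = 17.8287 °C.
With doubled cloud: g' = 0.8699, ΔT' = 5.6/(1−0.8699) = 43.0438 °C.
Change = 43.0438 − 17.8287 = 25.22 °C.

25.22 °C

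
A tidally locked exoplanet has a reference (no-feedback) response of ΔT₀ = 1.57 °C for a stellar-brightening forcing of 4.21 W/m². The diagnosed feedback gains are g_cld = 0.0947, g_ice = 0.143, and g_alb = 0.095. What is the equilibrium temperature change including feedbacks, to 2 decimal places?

Total gain g = 0.0947 + 0.143 + 0.095 = 0.3327.
Amplification A = 1/(1 − 0.3327) = 1.499.
ΔT = 1.57 × 1.499 = 2.35 °C.

2.35 °C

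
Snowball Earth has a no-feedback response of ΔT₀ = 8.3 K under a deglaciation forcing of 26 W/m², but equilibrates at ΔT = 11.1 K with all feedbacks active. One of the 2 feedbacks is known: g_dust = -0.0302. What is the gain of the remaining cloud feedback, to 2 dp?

Amplification A = ΔT/ΔT₀ = 11.1/8.3 = 1.337.
Total gain g = 1 − 1/A = 1 − 1/1.337 = 0.2521.
The known gain is -0.0302.
g_cld = 0.2521 + 0.0302 = 0.28.

0.28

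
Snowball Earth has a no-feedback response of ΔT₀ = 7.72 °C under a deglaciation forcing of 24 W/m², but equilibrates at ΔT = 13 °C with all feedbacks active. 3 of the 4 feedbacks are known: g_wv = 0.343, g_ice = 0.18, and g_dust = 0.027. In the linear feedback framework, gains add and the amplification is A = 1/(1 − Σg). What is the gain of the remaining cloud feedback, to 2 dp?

-0.14

Amplification A = ΔT/ΔT₀ = 13/7.72 = 1.684.
Total gain g = 1 − 1/A = 1 − 1/1.684 = 0.4062.
Known gains sum to 0.343 + 0.18 + 0.027 = 0.55.
g_cld = 0.4062 − 0.55 = -0.14.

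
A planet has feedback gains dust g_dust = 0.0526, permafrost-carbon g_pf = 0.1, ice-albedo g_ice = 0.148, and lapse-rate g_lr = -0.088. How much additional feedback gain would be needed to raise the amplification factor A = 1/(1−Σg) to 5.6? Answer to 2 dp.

Current total gain = 0.2126.
Target gain for A = 5.6: g* = 1 − 1/5.6 = 0.8214.
Additional gain needed = 0.8214 − 0.2126 = 0.61.

0.61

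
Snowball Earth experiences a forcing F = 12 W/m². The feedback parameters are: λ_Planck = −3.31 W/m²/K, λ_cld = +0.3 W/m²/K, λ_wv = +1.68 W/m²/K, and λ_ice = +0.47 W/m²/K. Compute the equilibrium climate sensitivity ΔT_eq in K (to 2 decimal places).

Net feedback parameter λ = (−3.31) + (+0.3) + (+1.68) + (+0.47) = -0.86 W/m²/K.
ΔT = −F/λ = −12/(-0.86) = 13.95 K.

13.95 K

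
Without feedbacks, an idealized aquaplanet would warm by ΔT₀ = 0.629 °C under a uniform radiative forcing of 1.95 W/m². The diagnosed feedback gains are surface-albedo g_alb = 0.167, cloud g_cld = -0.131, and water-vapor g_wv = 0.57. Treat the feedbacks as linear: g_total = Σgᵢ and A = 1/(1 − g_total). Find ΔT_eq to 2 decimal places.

1.60 °C

Total gain g = 0.167 − 0.131 + 0.57 = 0.606.
Amplification A = 1/(1 − 0.606) = 2.538.
ΔT = 0.629 × 2.538 = 1.60 °C.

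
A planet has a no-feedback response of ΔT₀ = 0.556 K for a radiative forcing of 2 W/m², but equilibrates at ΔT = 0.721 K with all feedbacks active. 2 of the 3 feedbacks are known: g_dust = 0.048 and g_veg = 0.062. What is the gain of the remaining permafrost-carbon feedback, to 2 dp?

Amplification A = ΔT/ΔT₀ = 0.721/0.556 = 1.297.
Total gain g = 1 − 1/A = 1 − 1/1.297 = 0.229.
Known gains sum to 0.048 + 0.062 = 0.11.
g_pf = 0.229 − 0.11 = 0.12.

0.12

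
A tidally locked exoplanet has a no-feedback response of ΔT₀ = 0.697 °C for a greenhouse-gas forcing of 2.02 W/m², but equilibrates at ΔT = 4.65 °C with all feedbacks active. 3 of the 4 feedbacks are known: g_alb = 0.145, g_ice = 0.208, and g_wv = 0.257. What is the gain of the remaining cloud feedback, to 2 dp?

0.24

Amplification A = ΔT/ΔT₀ = 4.65/0.697 = 6.671.
Total gain g = 1 − 1/A = 1 − 1/6.671 = 0.8501.
Known gains sum to 0.145 + 0.208 + 0.257 = 0.61.
g_cld = 0.8501 − 0.61 = 0.24.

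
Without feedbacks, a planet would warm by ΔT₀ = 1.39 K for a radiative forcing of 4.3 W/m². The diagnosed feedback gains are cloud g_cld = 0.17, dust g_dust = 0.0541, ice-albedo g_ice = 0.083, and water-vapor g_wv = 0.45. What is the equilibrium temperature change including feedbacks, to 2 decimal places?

Total gain g = 0.17 + 0.0541 + 0.083 + 0.45 = 0.7571.
Amplification A = 1/(1 − 0.7571) = 4.117.
ΔT = 1.39 × 4.117 = 5.72 K.

5.72 K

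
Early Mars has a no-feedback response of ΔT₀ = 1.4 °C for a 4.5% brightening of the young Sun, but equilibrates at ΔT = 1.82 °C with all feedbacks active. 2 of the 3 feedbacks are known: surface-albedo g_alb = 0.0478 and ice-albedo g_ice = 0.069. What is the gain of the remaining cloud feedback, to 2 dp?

0.11

Amplification A = ΔT/ΔT₀ = 1.82/1.4 = 1.3.
Total gain g = 1 − 1/A = 1 − 1/1.3 = 0.2308.
Known gains sum to 0.0478 + 0.069 = 0.1168.
g_cld = 0.2308 − 0.1168 = 0.11.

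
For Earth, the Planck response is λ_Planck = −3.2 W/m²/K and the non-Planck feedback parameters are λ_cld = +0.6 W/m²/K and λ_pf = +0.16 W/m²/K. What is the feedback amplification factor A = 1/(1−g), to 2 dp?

Convert to gains: g_cld = 0.6/3.2 = 0.1875; g_pf = 0.16/3.2 = 0.05.
Total gain g = 0.2375.
A = 1/(1 − 0.2375) = 1.31.

1.31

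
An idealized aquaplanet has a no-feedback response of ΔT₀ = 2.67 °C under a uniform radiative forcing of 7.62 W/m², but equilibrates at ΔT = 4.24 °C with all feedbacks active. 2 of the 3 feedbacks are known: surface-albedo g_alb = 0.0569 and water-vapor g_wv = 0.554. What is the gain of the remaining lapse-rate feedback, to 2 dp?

Amplification A = ΔT/ΔT₀ = 4.24/2.67 = 1.588.
Total gain g = 1 − 1/A = 1 − 1/1.588 = 0.3703.
Known gains sum to 0.0569 + 0.554 = 0.6109.
g_lr = 0.3703 − 0.6109 = -0.24.

-0.24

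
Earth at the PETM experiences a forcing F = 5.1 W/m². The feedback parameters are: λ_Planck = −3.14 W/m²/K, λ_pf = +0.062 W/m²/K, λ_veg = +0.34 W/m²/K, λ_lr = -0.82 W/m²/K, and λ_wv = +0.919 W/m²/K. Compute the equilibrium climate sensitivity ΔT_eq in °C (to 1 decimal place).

Net feedback parameter λ = (−3.14) + (+0.062) + (+0.34) + (-0.82) + (+0.919) = -2.639 W/m²/K.
ΔT = −F/λ = −5.1/(-2.639) = 1.9 °C.

1.9 °C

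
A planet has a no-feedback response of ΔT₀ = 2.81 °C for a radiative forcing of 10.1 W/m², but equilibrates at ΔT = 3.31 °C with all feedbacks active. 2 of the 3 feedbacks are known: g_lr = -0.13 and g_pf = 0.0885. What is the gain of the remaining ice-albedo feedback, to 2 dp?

0.19

Amplification A = ΔT/ΔT₀ = 3.31/2.81 = 1.178.
Total gain g = 1 − 1/A = 1 − 1/1.178 = 0.1511.
Known gains sum to -0.13 + 0.0885 = -0.0415.
g_ice = 0.1511 + 0.0415 = 0.19.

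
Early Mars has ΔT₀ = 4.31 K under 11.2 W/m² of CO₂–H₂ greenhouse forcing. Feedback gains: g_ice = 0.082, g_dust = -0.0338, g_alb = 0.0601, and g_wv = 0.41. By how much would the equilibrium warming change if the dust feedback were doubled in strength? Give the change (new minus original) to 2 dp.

Original: g = 0.5183, ΔT = 4.31/(1−0.5183) = 8.9475 K.
With doubled dust: g' = 0.4845, ΔT' = 4.31/(1−0.4845) = 8.3608 K.
Change = 8.3608 − 8.9475 = -0.59 K.

-0.59 K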